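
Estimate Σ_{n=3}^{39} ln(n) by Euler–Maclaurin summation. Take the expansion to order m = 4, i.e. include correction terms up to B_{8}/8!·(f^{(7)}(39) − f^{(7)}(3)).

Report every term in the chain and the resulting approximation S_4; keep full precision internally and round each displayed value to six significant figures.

∫_3^39 ln(x) dx evaluates to 103.583.
Endpoint term: (f(3) + f(39))/2 = (1.09861 + 3.66356)/2 = 2.38109.
Integral + boundary = 105.964.
Order-1 term: 1/12 · (0.0256410 − 0.333333) = -0.0256410.
After k=1: 105.939.
Order-2 term: −1/720 · (3.37160e-05 − 0.0740741) = 0.000102834.
After k=2: 105.939.
Order-3 term: 1/30240 · (2.66004e-07 − 0.0987654) = -3.26604e-06.
After k=3: 105.939.
Order-4 term: −1/1209600 · (5.24663e-09 − 0.329218) = 2.72171e-07.

S_4 ≈ 105.939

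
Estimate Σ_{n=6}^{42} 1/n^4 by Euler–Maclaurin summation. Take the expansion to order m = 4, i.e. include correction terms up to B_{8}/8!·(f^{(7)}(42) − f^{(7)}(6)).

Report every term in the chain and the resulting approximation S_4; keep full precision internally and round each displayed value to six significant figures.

∫_6^42 1/x^4 dx evaluates to 0.00153871.
Endpoint term: (f(6) + f(42))/2 = (0.000771605 + 3.21368e-07)/2 = 0.000385963.
So far: 0.00192467.
k=1: B_{2}/(2)! × [f^{(1)}(42) − f^{(1)}(6)] = 1/12 × (-3.06065e-08 − (-0.000514403)) = 4.28644e-05.
Running total after k=1: 0.00196754.
k=2: B_{4}/(4)! × [f^{(3)}(42) − f^{(3)}(6)] = −1/720 × (-5.20519e-10 − (-0.000428669)) = -5.95373e-07.
Running total after k=2: 0.00196694.
k=3: B_{6}/(6)! × [f^{(5)}(42) − f^{(5)}(6)] = 1/30240 × (-1.65244e-11 − (-0.000666819)) = 2.20509e-08.
Running total after k=3: 0.00196696.
k=4: B_{8}/(8)! × [f^{(7)}(42) − f^{(7)}(6)] = −1/1209600 × (-8.43082e-13 − (-0.00166705)) = -1.37818e-09.

S_4 ≈ 0.00196696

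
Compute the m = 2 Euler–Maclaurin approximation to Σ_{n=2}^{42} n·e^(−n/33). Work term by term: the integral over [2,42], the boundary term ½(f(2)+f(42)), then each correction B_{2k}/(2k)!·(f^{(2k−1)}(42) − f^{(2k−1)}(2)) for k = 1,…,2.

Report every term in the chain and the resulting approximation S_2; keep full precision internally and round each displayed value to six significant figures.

Integral: ∫_2^42 x·e^(−x/33) dx = 393.914.
Endpoint term: (f(2) + f(42))/2 = (1.88239 + 11.7628)/2 = 6.82260.
Running total after boundary: 400.736.
k=1: B_{2}/(2)! × [f^{(1)}(42) − f^{(1)}(2)] = 1/12 × (-0.0763818 − 0.884152) = -0.0800445.
Running total after k=1: 400.656.
k=2: B_{4}/(4)! × [f^{(3)}(42) − f^{(3)}(2)] = −1/720 × (0.000444216 − 0.00254044) = 2.91142e-06.

S_2 ≈ 400.656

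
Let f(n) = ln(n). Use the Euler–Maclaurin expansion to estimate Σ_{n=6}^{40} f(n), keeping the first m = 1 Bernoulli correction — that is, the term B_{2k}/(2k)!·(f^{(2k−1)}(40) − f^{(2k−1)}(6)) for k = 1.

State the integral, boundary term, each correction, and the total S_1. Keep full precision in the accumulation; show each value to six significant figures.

S_1 ≈ 105.533

The integral term ∫_6^40 ln(x) dx = 102.805.
Boundary: ½(f(6) + f(40)) = ½(1.79176 + 3.68888) = 2.74032.
Integral + boundary = 105.545.
Correction k=1: B_{2}/2! · (f^{(1)}(40) − f^{(1)}(6)) = 1/12 · (0.0250000 − 0.166667) = -0.0118056.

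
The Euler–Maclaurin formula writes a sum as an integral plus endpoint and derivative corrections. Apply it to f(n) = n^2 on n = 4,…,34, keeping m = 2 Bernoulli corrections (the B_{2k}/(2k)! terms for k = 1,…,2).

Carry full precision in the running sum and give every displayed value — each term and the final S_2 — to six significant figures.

The integral term ∫_4^34 x^2 dx = 13080.0.
Endpoint term: (f(4) + f(34))/2 = (16.0000 + 1156.00)/2 = 586.000.
So far: 13666.0.
Correction k=1: B_{2}/2! · (f^{(1)}(34) − f^{(1)}(4)) = 1/12 · (68.0000 − 8.00000) = 5.00000.
Running total after k=1: 13671.0.
Correction k=2: B_{4}/4! · (f^{(3)}(34) − f^{(3)}(4)) = −1/720 · (0.00000 − 0.00000) = 0.00000.

S_2 ≈ 13671.0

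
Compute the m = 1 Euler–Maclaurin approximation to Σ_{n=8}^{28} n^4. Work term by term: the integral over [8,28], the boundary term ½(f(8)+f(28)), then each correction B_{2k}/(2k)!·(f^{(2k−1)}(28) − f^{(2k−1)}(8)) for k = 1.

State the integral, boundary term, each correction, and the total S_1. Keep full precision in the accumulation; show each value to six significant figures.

Integral: ∫_8^28 x^4 dx = 3.43552e+06.
Boundary: ½(f(8) + f(28)) = ½(4096.00 + 614656) = 309376.
Running total after boundary: 3.74490e+06.
Correction k=1: B_{2}/2! · (f^{(1)}(28) − f^{(1)}(8)) = 1/12 · (87808.0 − 2048.00) = 7146.67.

S_1 ≈ 3.75204e+06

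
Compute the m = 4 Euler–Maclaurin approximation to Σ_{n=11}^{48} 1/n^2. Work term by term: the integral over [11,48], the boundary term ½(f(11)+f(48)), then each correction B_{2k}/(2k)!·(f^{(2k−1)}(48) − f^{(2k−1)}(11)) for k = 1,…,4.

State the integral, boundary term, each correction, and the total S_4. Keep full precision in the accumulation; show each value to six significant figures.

The integral term ∫_11^48 1/x^2 dx = 0.0700758.
½[f(11) + f(48)] = ½[0.00826446 + 0.000434028] = 0.00434925.
Integral + boundary = 0.0744250.
Correction k=1: B_{2}/2! · (f^{(1)}(48) − f^{(1)}(11)) = 1/12 · (-1.80845e-05 − (-0.00150263)) = 0.000123712.
Running total after k=1: 0.0745487.
Correction k=2: B_{4}/4! · (f^{(3)}(48) − f^{(3)}(11)) = −1/720 · (-9.41901e-08 − (-0.000149021)) = -2.06843e-07.
Running total after k=2: 0.0745485.
Correction k=3: B_{6}/6! · (f^{(5)}(48) − f^{(5)}(11)) = 1/30240 · (-1.22643e-09 − (-3.69474e-05)) = 1.22176e-09.
Running total after k=3: 0.0745485.
Correction k=4: B_{8}/8! · (f^{(7)}(48) − f^{(7)}(11)) = −1/1209600 · (-2.98091e-11 − (-1.70996e-05)) = -1.41366e-11.

S_4 ≈ 0.0745485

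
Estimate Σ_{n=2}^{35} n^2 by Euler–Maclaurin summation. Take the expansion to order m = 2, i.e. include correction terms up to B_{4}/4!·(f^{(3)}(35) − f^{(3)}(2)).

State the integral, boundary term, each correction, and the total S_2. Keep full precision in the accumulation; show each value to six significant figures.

S_2 ≈ 14909.0

The integral term ∫_2^35 x^2 dx = 14289.0.
Endpoint term: (f(2) + f(35))/2 = (4.00000 + 1225.00)/2 = 614.500.
Integral + boundary = 14903.5.
Correction k=1: B_{2}/2! · (f^{(1)}(35) − f^{(1)}(2)) = 1/12 · (70.0000 − 4.00000) = 5.50000.
Partial sum through k=1: 14909.0.
Correction k=2: B_{4}/4! · (f^{(3)}(35) − f^{(3)}(2)) = −1/720 · (0.00000 − 0.00000) = 0.00000.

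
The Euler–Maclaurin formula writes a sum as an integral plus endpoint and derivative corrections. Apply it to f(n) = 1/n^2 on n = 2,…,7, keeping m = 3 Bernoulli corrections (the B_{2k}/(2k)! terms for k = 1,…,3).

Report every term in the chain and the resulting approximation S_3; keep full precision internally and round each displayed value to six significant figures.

The integral term ∫_2^7 1/x^2 dx = 0.357143.
Endpoint term: (f(2) + f(7))/2 = (0.250000 + 0.0204082)/2 = 0.135204.
Running total after boundary: 0.492347.
Order-1 term: 1/12 · (-0.00583090 − (-0.250000)) = 0.0203474.
After k=1: 0.512694.
Order-2 term: −1/720 · (-0.00142798 − (-0.750000)) = -0.00103968.
After k=2: 0.511655.
Order-3 term: 1/30240 · (-0.000874271 − (-5.62500)) = 0.000185983.

S_3 ≈ 0.511841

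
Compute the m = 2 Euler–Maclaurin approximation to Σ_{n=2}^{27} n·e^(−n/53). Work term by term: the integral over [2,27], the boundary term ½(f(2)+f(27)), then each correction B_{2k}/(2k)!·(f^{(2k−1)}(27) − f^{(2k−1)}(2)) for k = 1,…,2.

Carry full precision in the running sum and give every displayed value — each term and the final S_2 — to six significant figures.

The integral term ∫_2^27 x·e^(−x/53) dx = 259.507.
Endpoint term: (f(2) + f(27))/2 = (1.92593 + 16.2226)/2 = 9.07425.
Integral + boundary = 268.581.
k=1: B_{2}/(2)! × [f^{(1)}(27) − f^{(1)}(2)] = 1/12 × (0.294750 − 0.926629) = -0.0526566.
Running total after k=1: 268.528.
k=2: B_{4}/(4)! × [f^{(3)}(27) − f^{(3)}(2)] = −1/720 × (0.000532724 − 0.00101551) = 6.70535e-07.

S_2 ≈ 268.528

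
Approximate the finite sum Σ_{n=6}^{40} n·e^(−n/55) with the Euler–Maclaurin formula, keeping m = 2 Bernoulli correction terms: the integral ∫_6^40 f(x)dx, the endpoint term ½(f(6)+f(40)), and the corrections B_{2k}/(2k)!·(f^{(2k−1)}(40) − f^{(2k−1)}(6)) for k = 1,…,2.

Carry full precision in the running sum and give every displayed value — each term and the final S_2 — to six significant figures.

The integral term ∫_6^40 x·e^(−x/55) dx = 483.406.
½[f(6) + f(40)] = ½[5.37989 + 19.3290] = 12.3544.
Integral + boundary = 495.760.
Correction k=1: B_{2}/2! · (f^{(1)}(40) − f^{(1)}(6)) = 1/12 · (0.131789 − 0.798833) = -0.0555870.
Partial sum through k=1: 495.705.
Correction k=2: B_{4}/4! · (f^{(3)}(40) − f^{(3)}(6)) = −1/720 · (0.000363054 − 0.000856903) = 6.85901e-07.

S_2 ≈ 495.705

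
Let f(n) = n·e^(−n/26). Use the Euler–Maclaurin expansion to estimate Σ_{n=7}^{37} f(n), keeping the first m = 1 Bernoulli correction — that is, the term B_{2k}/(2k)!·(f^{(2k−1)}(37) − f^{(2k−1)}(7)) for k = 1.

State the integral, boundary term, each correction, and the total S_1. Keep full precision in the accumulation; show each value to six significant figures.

S_1 ≈ 267.849

The integral term ∫_7^37 x·e^(−x/26) dx = 260.772.
Boundary: ½(f(7) + f(37)) = ½(5.34777 + 8.91594) = 7.13186.
Integral + boundary = 267.904.
k=1: B_{2}/(2)! × [f^{(1)}(37) − f^{(1)}(7)] = 1/12 × (-0.101949 − 0.558284) = -0.0550194.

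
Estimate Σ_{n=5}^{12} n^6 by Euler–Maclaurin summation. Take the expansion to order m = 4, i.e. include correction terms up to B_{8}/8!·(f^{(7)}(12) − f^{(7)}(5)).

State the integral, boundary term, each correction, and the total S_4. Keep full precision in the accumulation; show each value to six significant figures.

S_4 ≈ 6.73106e+06

The integral term ∫_5^12 x^6 dx = 5.10767e+06.
½[f(5) + f(12)] = ½[15625.0 + 2.98598e+06] = 1.50080e+06.
Integral + boundary = 6.60847e+06.
Correction k=1: B_{2}/2! · (f^{(1)}(12) − f^{(1)}(5)) = 1/12 · (1.49299e+06 − 18750.0) = 122854.
Partial sum through k=1: 6.73133e+06.
Correction k=2: B_{4}/4! · (f^{(3)}(12) − f^{(3)}(5)) = −1/720 · (207360 − 15000.0) = -267.167.
Partial sum through k=2: 6.73106e+06.
Correction k=3: B_{6}/6! · (f^{(5)}(12) − f^{(5)}(5)) = 1/30240 · (8640.00 − 3600.00) = 0.166667.
Partial sum through k=3: 6.73106e+06.
Correction k=4: B_{8}/8! · (f^{(7)}(12) − f^{(7)}(5)) = −1/1209600 · (0.00000 − 0.00000) = 0.00000.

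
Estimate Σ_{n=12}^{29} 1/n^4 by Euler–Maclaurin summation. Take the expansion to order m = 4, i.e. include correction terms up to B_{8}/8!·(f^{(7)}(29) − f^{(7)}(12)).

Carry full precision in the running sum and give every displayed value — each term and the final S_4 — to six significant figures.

The integral term ∫_12^29 1/x^4 dx = 0.000179234.
Boundary: ½(f(12) + f(29)) = ½(4.82253e-05 + 1.41387e-06) = 2.48196e-05.
Running total after boundary: 0.000204053.
Order-1 term: 1/12 · (-1.95016e-07 − (-1.60751e-05)) = 1.32334e-06.
Partial sum through k=1: 0.000205377.
Order-2 term: −1/720 · (-6.95657e-09 − (-3.34898e-06)) = -4.64170e-09.
Partial sum through k=2: 0.000205372.
Order-3 term: 1/30240 · (-4.63220e-10 − (-1.30238e-06)) = 4.30528e-11.
Partial sum through k=3: 0.000205372.
Order-4 term: −1/1209600 · (-4.95717e-11 − (-8.13988e-07)) = -6.72899e-13.

S_4 ≈ 0.000205372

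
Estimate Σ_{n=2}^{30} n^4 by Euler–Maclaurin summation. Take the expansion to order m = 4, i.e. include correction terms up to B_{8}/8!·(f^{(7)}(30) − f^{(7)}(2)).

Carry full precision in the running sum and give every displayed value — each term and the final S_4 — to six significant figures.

S_4 ≈ 5.27400e+06

Integral: ∫_2^30 x^4 dx = 4.85999e+06.
Endpoint term: (f(2) + f(30))/2 = (16.0000 + 810000)/2 = 405008.
Integral + boundary = 5.26500e+06.
k=1: B_{2}/(2)! × [f^{(1)}(30) − f^{(1)}(2)] = 1/12 × (108000 − 32.0000) = 8997.33.
Partial sum through k=1: 5.27400e+06.
k=2: B_{4}/(4)! × [f^{(3)}(30) − f^{(3)}(2)] = −1/720 × (720.000 − 48.0000) = -0.933333.
Partial sum through k=2: 5.27400e+06.
k=3: B_{6}/(6)! × [f^{(5)}(30) − f^{(5)}(2)] = 1/30240 × (0.00000 − 0.00000) = 0.00000.
Partial sum through k=3: 5.27400e+06.
k=4: B_{8}/(8)! × [f^{(7)}(30) − f^{(7)}(2)] = −1/1209600 × (0.00000 − 0.00000) = 0.00000.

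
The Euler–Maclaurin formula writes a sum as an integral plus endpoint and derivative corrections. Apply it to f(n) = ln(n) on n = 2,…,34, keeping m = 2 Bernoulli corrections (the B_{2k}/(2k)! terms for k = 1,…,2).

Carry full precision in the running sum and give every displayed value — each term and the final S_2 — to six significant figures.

S_2 ≈ 88.5808

Integral: ∫_2^34 ln(x) dx = 86.5100.
Endpoint term: (f(2) + f(34))/2 = (0.693147 + 3.52636)/2 = 2.10975.
Running total after boundary: 88.6197.
k=1: B_{2}/(2)! × [f^{(1)}(34) − f^{(1)}(2)] = 1/12 × (0.0294118 − 0.500000) = -0.0392157.
Running total after k=1: 88.5805.
k=2: B_{4}/(4)! × [f^{(3)}(34) − f^{(3)}(2)] = −1/720 × (5.08854e-05 − 0.250000) = 0.000347152.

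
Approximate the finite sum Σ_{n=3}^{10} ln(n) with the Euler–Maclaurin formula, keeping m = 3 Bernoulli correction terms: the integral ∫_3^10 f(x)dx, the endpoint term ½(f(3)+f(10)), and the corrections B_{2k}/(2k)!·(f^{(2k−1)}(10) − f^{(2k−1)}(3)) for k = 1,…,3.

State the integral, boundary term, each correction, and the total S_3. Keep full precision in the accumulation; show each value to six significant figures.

S_3 ≈ 14.4113

∫_3^10 ln(x) dx evaluates to 12.7300.
Boundary: ½(f(3) + f(10)) = ½(1.09861 + 2.30259) = 1.70060.
So far: 14.4306.
k=1: B_{2}/(2)! × [f^{(1)}(10) − f^{(1)}(3)] = 1/12 × (0.100000 − 0.333333) = -0.0194444.
Running total after k=1: 14.4112.
k=2: B_{4}/(4)! × [f^{(3)}(10) − f^{(3)}(3)] = −1/720 × (0.00200000 − 0.0740741) = 0.000100103.
Running total after k=2: 14.4113.
k=3: B_{6}/(6)! × [f^{(5)}(10) − f^{(5)}(3)] = 1/30240 × (0.000240000 − 0.0987654) = -3.25812e-06.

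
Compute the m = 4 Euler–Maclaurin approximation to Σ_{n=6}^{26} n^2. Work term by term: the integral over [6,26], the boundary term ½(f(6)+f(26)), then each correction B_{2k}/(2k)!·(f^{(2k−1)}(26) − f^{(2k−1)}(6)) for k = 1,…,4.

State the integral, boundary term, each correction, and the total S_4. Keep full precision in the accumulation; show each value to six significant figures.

Integral: ∫_6^26 x^2 dx = 5786.67.
Endpoint term: (f(6) + f(26))/2 = (36.0000 + 676.000)/2 = 356.000.
So far: 6142.67.
Correction k=1: B_{2}/2! · (f^{(1)}(26) − f^{(1)}(6)) = 1/12 · (52.0000 − 12.0000) = 3.33333.
After k=1: 6146.00.
Correction k=2: B_{4}/4! · (f^{(3)}(26) − f^{(3)}(6)) = −1/720 · (0.00000 − 0.00000) = 0.00000.
After k=2: 6146.00.
Correction k=3: B_{6}/6! · (f^{(5)}(26) − f^{(5)}(6)) = 1/30240 · (0.00000 − 0.00000) = 0.00000.
After k=3: 6146.00.
Correction k=4: B_{8}/8! · (f^{(7)}(26) − f^{(7)}(6)) = −1/1209600 · (0.00000 − 0.00000) = 0.00000.

S_4 ≈ 6146.00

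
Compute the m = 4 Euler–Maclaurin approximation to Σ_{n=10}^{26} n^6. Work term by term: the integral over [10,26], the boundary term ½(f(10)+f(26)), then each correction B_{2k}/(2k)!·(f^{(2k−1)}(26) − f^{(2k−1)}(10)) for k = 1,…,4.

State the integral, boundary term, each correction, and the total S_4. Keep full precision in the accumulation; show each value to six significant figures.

S_4 ≈ 1.30682e+09

The integral term ∫_10^26 x^6 dx = 1.14597e+09.
Boundary: ½(f(10) + f(26)) = ½(1.00000e+06 + 3.08916e+08) = 1.54958e+08.
Running total after boundary: 1.30093e+09.
Correction k=1: B_{2}/2! · (f^{(1)}(26) − f^{(1)}(10)) = 1/12 · (7.12883e+07 − 600000) = 5.89069e+06.
Partial sum through k=1: 1.30682e+09.
Correction k=2: B_{4}/4! · (f^{(3)}(26) − f^{(3)}(10)) = −1/720 · (2.10912e+06 − 120000) = -2762.67.
Partial sum through k=2: 1.30682e+09.
Correction k=3: B_{6}/6! · (f^{(5)}(26) − f^{(5)}(10)) = 1/30240 · (18720.0 − 7200.00) = 0.380952.
Partial sum through k=3: 1.30682e+09.
Correction k=4: B_{8}/8! · (f^{(7)}(26) − f^{(7)}(10)) = −1/1209600 · (0.00000 − 0.00000) = 0.00000.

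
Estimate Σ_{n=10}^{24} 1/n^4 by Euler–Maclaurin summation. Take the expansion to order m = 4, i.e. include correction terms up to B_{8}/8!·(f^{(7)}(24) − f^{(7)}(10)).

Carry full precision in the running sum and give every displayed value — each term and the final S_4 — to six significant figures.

S_4 ≈ 0.000364003

Integral: ∫_10^24 1/x^4 dx = 0.000309221.
½[f(10) + f(24)] = ½[0.000100000 + 3.01408e-06] = 5.15070e-05.
So far: 0.000360728.
k=1: B_{2}/(2)! × [f^{(1)}(24) − f^{(1)}(10)] = 1/12 × (-5.02347e-07 − (-4.00000e-05)) = 3.29147e-06.
Running total after k=1: 0.000364019.
k=2: B_{4}/(4)! × [f^{(3)}(24) − f^{(3)}(10)] = −1/720 × (-2.61639e-08 − (-1.20000e-05)) = -1.66303e-08.
Running total after k=2: 0.000364003.
k=3: B_{6}/(6)! × [f^{(5)}(24) − f^{(5)}(10)] = 1/30240 × (-2.54371e-09 − (-6.72000e-06)) = 2.22138e-10.
Running total after k=3: 0.000364003.
k=4: B_{8}/(8)! × [f^{(7)}(24) − f^{(7)}(10)] = −1/1209600 × (-3.97455e-10 − (-6.04800e-06)) = -4.99967e-12.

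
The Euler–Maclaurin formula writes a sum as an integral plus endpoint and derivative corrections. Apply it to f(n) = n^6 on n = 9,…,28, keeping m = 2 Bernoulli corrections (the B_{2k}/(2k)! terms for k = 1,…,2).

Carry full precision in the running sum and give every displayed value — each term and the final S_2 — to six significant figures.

S_2 ≈ 2.17666e+09

The integral term ∫_9^28 x^6 dx = 1.92688e+09.
½[f(9) + f(28)] = ½[531441 + 4.81890e+08] = 2.41211e+08.
So far: 2.16809e+09.
k=1: B_{2}/(2)! × [f^{(1)}(28) − f^{(1)}(9)] = 1/12 × (1.03262e+08 − 354294) = 8.57566e+06.
Running total after k=1: 2.17666e+09.
k=2: B_{4}/(4)! × [f^{(3)}(28) − f^{(3)}(9)] = −1/720 × (2.63424e+06 − 87480.0) = -3537.17.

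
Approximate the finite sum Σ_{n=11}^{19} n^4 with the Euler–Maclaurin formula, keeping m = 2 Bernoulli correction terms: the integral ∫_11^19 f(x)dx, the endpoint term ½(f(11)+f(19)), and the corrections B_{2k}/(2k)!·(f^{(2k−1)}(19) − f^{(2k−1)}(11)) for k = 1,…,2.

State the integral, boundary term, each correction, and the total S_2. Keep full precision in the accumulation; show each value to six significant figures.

S_2 ≈ 537333

The integral term ∫_11^19 x^4 dx = 463010.
Endpoint term: (f(11) + f(19))/2 = (14641.0 + 130321)/2 = 72481.0.
Running total after boundary: 535491.
Order-1 term: 1/12 · (27436.0 − 5324.00) = 1842.67.
Running total after k=1: 537333.
Order-2 term: −1/720 · (456.000 − 264.000) = -0.266667.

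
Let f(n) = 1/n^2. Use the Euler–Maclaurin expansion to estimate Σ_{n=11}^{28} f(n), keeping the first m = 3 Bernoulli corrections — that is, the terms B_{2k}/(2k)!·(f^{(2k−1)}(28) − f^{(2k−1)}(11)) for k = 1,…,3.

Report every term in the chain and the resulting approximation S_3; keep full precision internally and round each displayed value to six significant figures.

S_3 ≈ 0.0600822

∫_11^28 1/x^2 dx evaluates to 0.0551948.
Endpoint term: (f(11) + f(28))/2 = (0.00826446 + 0.00127551)/2 = 0.00476999.
Integral + boundary = 0.0599648.
Correction k=1: B_{2}/2! · (f^{(1)}(28) − f^{(1)}(11)) = 1/12 · (-9.11079e-05 − (-0.00150263)) = 0.000117627.
After k=1: 0.0600824.
Correction k=2: B_{4}/4! · (f^{(3)}(28) − f^{(3)}(11)) = −1/720 · (-1.39451e-06 − (-0.000149021)) = -2.05037e-07.
After k=2: 0.0600822.
Correction k=3: B_{6}/6! · (f^{(5)}(28) − f^{(5)}(11)) = 1/30240 · (-5.33613e-08 − (-3.69474e-05)) = 1.22004e-09.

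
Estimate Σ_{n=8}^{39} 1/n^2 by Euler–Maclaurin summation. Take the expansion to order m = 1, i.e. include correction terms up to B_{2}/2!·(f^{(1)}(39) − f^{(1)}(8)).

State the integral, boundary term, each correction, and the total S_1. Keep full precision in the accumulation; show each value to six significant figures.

∫_8^39 1/x^2 dx evaluates to 0.0993590.
Endpoint term: (f(8) + f(39))/2 = (0.0156250 + 0.000657462)/2 = 0.00814123.
So far: 0.107500.
Order-1 term: 1/12 · (-3.37160e-05 − (-0.00390625)) = 0.000322711.

S_1 ≈ 0.107823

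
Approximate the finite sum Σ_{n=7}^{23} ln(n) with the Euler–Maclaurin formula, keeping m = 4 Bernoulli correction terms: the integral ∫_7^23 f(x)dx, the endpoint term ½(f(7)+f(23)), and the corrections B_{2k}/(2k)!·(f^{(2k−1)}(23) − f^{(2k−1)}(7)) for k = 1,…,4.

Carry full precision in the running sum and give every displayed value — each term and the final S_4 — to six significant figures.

Integral: ∫_7^23 ln(x) dx = 42.4950.
Endpoint term: (f(7) + f(23))/2 = (1.94591 + 3.13549)/2 = 2.54070.
Integral + boundary = 45.0357.
Order-1 term: 1/12 · (0.0434783 − 0.142857) = -0.00828157.
Running total after k=1: 45.0274.
Order-2 term: −1/720 · (0.000164379 − 0.00583090) = 7.87017e-06.
Running total after k=2: 45.0274.
Order-3 term: 1/30240 · (3.72883e-06 − 0.00142798) = -4.70981e-08.
Running total after k=3: 45.0274.
Order-4 term: −1/1209600 · (2.11465e-07 − 0.000874271) = 7.22602e-10.

S_4 ≈ 45.0274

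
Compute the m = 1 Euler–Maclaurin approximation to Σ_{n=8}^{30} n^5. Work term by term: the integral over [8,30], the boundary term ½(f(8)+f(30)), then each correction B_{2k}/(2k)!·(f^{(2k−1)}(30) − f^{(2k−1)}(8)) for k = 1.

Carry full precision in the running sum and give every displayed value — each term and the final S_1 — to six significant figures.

S_1 ≈ 1.33958e+08

Integral: ∫_8^30 x^5 dx = 1.21456e+08.
Boundary: ½(f(8) + f(30)) = ½(32768.0 + 2.43000e+07) = 1.21664e+07.
Integral + boundary = 1.33623e+08.
Order-1 term: 1/12 · (4.05000e+06 − 20480.0) = 335793.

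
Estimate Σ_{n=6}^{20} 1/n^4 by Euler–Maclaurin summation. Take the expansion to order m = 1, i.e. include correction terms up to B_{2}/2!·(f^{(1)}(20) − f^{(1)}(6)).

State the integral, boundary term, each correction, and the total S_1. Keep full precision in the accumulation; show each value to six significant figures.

∫_6^20 1/x^4 dx evaluates to 0.00150154.
½[f(6) + f(20)] = ½[0.000771605 + 6.25000e-06] = 0.000388927.
So far: 0.00189047.
k=1: B_{2}/(2)! × [f^{(1)}(20) − f^{(1)}(6)] = 1/12 × (-1.25000e-06 − (-0.000514403)) = 4.27628e-05.

S_1 ≈ 0.00193323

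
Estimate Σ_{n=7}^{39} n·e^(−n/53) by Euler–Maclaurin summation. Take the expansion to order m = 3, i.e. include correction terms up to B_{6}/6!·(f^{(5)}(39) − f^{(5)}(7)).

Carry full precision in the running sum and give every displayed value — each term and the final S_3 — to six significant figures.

S_3 ≈ 462.826

Integral: ∫_7^39 x·e^(−x/53) dx = 450.470.
Endpoint term: (f(7) + f(39))/2 = (6.13392 + 18.6848)/2 = 12.4094.
Integral + boundary = 462.879.
Correction k=1: B_{2}/2! · (f^{(1)}(39) − f^{(1)}(7)) = 1/12 · (0.126554 − 0.760540) = -0.0528322.
Partial sum through k=1: 462.826.
Correction k=2: B_{4}/4! · (f^{(3)}(39) − f^{(3)}(7)) = −1/720 · (0.000386170 − 0.000894657) = 7.06231e-07.
Partial sum through k=2: 462.826.
Correction k=3: B_{6}/6! · (f^{(5)}(39) − f^{(5)}(7)) = 1/30240 · (2.58913e-07 − 5.40606e-07) = -9.31524e-12.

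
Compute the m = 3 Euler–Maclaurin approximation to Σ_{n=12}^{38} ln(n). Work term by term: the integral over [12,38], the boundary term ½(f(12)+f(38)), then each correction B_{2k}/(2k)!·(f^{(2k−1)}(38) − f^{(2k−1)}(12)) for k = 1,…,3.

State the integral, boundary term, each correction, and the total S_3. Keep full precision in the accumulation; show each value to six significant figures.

S_3 ≈ 85.4659

∫_12^38 ln(x) dx evaluates to 82.4094.
½[f(12) + f(38)] = ½[2.48491 + 3.63759] = 3.06125.
So far: 85.4706.
Order-1 term: 1/12 · (0.0263158 − 0.0833333) = -0.00475146.
Running total after k=1: 85.4659.
Order-2 term: −1/720 · (3.64485e-05 − 0.00115741) = 1.55689e-06.
Running total after k=2: 85.4659.
Order-3 term: 1/30240 · (3.02896e-07 − 9.64506e-05) = -3.17949e-09.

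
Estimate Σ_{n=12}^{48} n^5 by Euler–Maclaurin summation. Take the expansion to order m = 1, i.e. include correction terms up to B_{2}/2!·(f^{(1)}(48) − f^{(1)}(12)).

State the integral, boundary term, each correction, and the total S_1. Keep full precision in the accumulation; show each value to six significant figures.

∫_12^48 x^5 dx evaluates to 2.03793e+09.
Boundary: ½(f(12) + f(48)) = ½(248832 + 2.54804e+08) = 1.27526e+08.
Integral + boundary = 2.16546e+09.
Correction k=1: B_{2}/2! · (f^{(1)}(48) − f^{(1)}(12)) = 1/12 · (2.65421e+07 − 103680) = 2.20320e+06.

S_1 ≈ 2.16766e+09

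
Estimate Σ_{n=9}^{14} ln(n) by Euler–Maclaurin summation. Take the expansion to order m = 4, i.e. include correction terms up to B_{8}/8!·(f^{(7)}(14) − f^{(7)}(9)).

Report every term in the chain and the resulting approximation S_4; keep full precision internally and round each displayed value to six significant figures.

S_4 ≈ 14.5866

∫_9^14 ln(x) dx evaluates to 12.1718.
½[f(9) + f(14)] = ½[2.19722 + 2.63906] = 2.41814.
Integral + boundary = 14.5899.
k=1: B_{2}/(2)! × [f^{(1)}(14) − f^{(1)}(9)] = 1/12 × (0.0714286 − 0.111111) = -0.00330688.
Partial sum through k=1: 14.5866.
k=2: B_{4}/(4)! × [f^{(3)}(14) − f^{(3)}(9)] = −1/720 × (0.000728863 − 0.00274348) = 2.79809e-06.
Partial sum through k=2: 14.5866.
k=3: B_{6}/(6)! × [f^{(5)}(14) − f^{(5)}(9)] = 1/30240 × (4.46243e-05 − 0.000406442) = -1.19649e-08.
Partial sum through k=3: 14.5866.
k=4: B_{8}/(8)! × [f^{(7)}(14) − f^{(7)}(9)] = −1/1209600 × (6.83024e-06 − 0.000150534) = 1.18803e-10.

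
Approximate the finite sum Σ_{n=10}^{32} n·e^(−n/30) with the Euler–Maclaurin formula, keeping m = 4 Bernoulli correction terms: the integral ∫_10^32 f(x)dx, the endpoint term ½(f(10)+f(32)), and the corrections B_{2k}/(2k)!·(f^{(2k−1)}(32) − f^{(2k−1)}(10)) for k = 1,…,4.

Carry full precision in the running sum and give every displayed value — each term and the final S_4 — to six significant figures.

The integral term ∫_10^32 x·e^(−x/30) dx = 219.712.
½[f(10) + f(32)] = ½[7.16531 + 11.0129] = 9.08912.
So far: 228.801.
Correction k=1: B_{2}/2! · (f^{(1)}(32) − f^{(1)}(10)) = 1/12 · (-0.0229436 − 0.477688) = -0.0417193.
Running total after k=1: 228.759.
Correction k=2: B_{4}/4! · (f^{(3)}(32) − f^{(3)}(10)) = −1/720 · (0.000739293 − 0.00212306) = 1.92189e-06.
Running total after k=2: 228.759.
Correction k=3: B_{6}/6! · (f^{(5)}(32) − f^{(5)}(10)) = 1/30240 · (1.67120e-06 − 4.12816e-06) = -8.12488e-11.
Running total after k=3: 228.759.
Correction k=4: B_{8}/8! · (f^{(7)}(32) − f^{(7)}(10)) = −1/1209600 · (2.80107e-09 − 6.55264e-09) = 3.10150e-15.

S_4 ≈ 228.759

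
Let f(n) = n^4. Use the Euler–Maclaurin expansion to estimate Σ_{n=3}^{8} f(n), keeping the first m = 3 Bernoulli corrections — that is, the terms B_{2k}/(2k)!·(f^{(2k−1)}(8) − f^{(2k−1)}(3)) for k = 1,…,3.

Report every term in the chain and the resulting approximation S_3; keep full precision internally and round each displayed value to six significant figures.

Integral: ∫_3^8 x^4 dx = 6505.00.
Boundary: ½(f(3) + f(8)) = ½(81.0000 + 4096.00) = 2088.50.
Integral + boundary = 8593.50.
Correction k=1: B_{2}/2! · (f^{(1)}(8) − f^{(1)}(3)) = 1/12 · (2048.00 − 108.000) = 161.667.
After k=1: 8755.17.
Correction k=2: B_{4}/4! · (f^{(3)}(8) − f^{(3)}(3)) = −1/720 · (192.000 − 72.0000) = -0.166667.
After k=2: 8755.00.
Correction k=3: B_{6}/6! · (f^{(5)}(8) − f^{(5)}(3)) = 1/30240 · (0.00000 − 0.00000) = 0.00000.

S_3 ≈ 8755.00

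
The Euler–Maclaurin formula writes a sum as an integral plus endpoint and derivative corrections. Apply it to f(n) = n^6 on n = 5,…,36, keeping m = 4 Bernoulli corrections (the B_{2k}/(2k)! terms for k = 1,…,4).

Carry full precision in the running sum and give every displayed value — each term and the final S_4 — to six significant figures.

Integral: ∫_5^36 x^6 dx = 1.11949e+10.
½[f(5) + f(36)] = ½[15625.0 + 2.17678e+09] = 1.08840e+09.
Running total after boundary: 1.22833e+10.
Order-1 term: 1/12 · (3.62797e+08 − 18750.0) = 3.02315e+07.
Partial sum through k=1: 1.23135e+10.
Order-2 term: −1/720 · (5.59872e+06 − 15000.0) = -7755.17.
Partial sum through k=2: 1.23135e+10.
Order-3 term: 1/30240 · (25920.0 − 3600.00) = 0.738095.
Partial sum through k=3: 1.23135e+10.
Order-4 term: −1/1209600 · (0.00000 − 0.00000) = 0.00000.

S_4 ≈ 1.23135e+10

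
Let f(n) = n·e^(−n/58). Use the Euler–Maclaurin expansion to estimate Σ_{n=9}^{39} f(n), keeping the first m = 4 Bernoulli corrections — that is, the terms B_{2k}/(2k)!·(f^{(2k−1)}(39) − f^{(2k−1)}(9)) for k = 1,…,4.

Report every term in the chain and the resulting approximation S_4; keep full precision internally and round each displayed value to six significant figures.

S_4 ≈ 469.285

The integral term ∫_9^39 x·e^(−x/58) dx = 455.524.
½[f(9) + f(39)] = ½[7.70641 + 19.9085] = 13.8075.
Running total after boundary: 469.331.
Correction k=1: B_{2}/2! · (f^{(1)}(39) − f^{(1)}(9)) = 1/12 · (0.167225 − 0.723398) = -0.0463478.
Running total after k=1: 469.285.
Correction k=2: B_{4}/4! · (f^{(3)}(39) − f^{(3)}(9)) = −1/720 · (0.000353203 − 0.000724118) = 5.15160e-07.
Running total after k=2: 469.285.
Correction k=3: B_{6}/6! · (f^{(5)}(39) − f^{(5)}(9)) = 1/30240 · (1.95213e-07 − 3.66586e-07) = -5.66710e-12.
Running total after k=3: 469.285.
Correction k=4: B_{8}/8! · (f^{(7)}(39) − f^{(7)}(9)) = −1/1209600 · (8.48486e-11 − 1.53959e-10) = 5.71346e-17.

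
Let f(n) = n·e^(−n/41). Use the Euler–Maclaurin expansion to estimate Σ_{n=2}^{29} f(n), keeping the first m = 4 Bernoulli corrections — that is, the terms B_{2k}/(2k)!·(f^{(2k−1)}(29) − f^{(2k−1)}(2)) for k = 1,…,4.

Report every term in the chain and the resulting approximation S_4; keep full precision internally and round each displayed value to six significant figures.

S_4 ≈ 272.291

∫_2^29 x·e^(−x/41) dx evaluates to 264.254.
Endpoint term: (f(2) + f(29))/2 = (1.90478 + 14.2960)/2 = 8.10038.
So far: 272.355.
k=1: B_{2}/(2)! × [f^{(1)}(29) − f^{(1)}(2)] = 1/12 × (0.144282 − 0.905932) = -0.0634708.
Partial sum through k=1: 272.291.
k=2: B_{4}/(4)! × [f^{(3)}(29) − f^{(3)}(2)] = −1/720 × (0.000672345 − 0.00167205) = 1.38848e-06.
Partial sum through k=2: 272.291.
k=3: B_{6}/(6)! × [f^{(5)}(29) − f^{(5)}(2)] = 1/30240 × (7.48875e-07 − 1.66875e-06) = -3.04192e-11.
Partial sum through k=3: 272.291.
k=4: B_{8}/(8)! × [f^{(7)}(29) − f^{(7)}(2)] = −1/1209600 × (6.53054e-10 − 1.39371e-09) = 6.12316e-16.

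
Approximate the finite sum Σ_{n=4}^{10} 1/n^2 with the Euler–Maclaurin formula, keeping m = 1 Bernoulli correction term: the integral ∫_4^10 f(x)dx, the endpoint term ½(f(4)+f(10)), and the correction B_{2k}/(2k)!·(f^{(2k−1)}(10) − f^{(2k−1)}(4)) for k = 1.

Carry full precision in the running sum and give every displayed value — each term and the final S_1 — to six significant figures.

S_1 ≈ 0.188688

The integral term ∫_4^10 1/x^2 dx = 0.150000.
Boundary: ½(f(4) + f(10)) = ½(0.0625000 + 0.0100000) = 0.0362500.
Integral + boundary = 0.186250.
Correction k=1: B_{2}/2! · (f^{(1)}(10) − f^{(1)}(4)) = 1/12 · (-0.00200000 − (-0.0312500)) = 0.00243750.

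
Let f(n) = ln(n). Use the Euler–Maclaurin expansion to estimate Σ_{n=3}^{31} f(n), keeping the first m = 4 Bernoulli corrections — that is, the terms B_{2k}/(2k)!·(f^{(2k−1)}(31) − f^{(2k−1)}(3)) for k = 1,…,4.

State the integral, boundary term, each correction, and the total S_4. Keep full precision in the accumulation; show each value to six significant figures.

S_4 ≈ 77.3991

∫_3^31 ln(x) dx evaluates to 75.1578.
Boundary: ½(f(3) + f(31)) = ½(1.09861 + 3.43399) = 2.26630.
Running total after boundary: 77.4241.
Order-1 term: 1/12 · (0.0322581 − 0.333333) = -0.0250896.
Running total after k=1: 77.3990.
Order-2 term: −1/720 · (6.71344e-05 − 0.0740741) = 0.000102787.
Running total after k=2: 77.3991.
Order-3 term: 1/30240 · (8.38306e-07 − 0.0987654) = -3.26602e-06.
Running total after k=3: 77.3991.
Order-4 term: −1/1209600 · (2.61698e-08 − 0.329218) = 2.72171e-07.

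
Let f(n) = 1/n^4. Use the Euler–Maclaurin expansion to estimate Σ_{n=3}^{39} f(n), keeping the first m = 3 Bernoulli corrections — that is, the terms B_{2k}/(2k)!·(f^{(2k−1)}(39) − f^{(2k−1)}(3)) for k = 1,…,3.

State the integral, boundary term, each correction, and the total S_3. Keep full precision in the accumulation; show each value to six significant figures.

Integral: ∫_3^39 1/x^4 dx = 0.0123401.
Boundary: ½(f(3) + f(39)) = ½(0.0123457 + 4.32257e-07) = 0.00617306.
Integral + boundary = 0.0185131.
k=1: B_{2}/(2)! × [f^{(1)}(39) − f^{(1)}(3)] = 1/12 × (-4.43340e-08 − (-0.0164609)) = 0.00137174.
Partial sum through k=1: 0.0198849.
k=2: B_{4}/(4)! × [f^{(3)}(39) − f^{(3)}(3)] = −1/720 × (-8.74438e-10 − (-0.0548697)) = -7.62079e-05.
Partial sum through k=2: 0.0198086.
k=3: B_{6}/(6)! × [f^{(5)}(39) − f^{(5)}(3)] = 1/30240 × (-3.21950e-11 − (-0.341411)) = 1.12901e-05.

S_3 ≈ 0.0198199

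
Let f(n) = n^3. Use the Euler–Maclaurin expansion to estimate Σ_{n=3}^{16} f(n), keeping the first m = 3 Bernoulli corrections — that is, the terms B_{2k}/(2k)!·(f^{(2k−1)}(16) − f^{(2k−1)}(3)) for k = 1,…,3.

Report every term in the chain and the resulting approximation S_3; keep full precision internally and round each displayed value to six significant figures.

S_3 ≈ 18487.0

∫_3^16 x^3 dx evaluates to 16363.8.
Boundary: ½(f(3) + f(16)) = ½(27.0000 + 4096.00) = 2061.50.
So far: 18425.2.
k=1: B_{2}/(2)! × [f^{(1)}(16) − f^{(1)}(3)] = 1/12 × (768.000 − 27.0000) = 61.7500.
Partial sum through k=1: 18487.0.
k=2: B_{4}/(4)! × [f^{(3)}(16) − f^{(3)}(3)] = −1/720 × (6.00000 − 6.00000) = 0.00000.
Partial sum through k=2: 18487.0.
k=3: B_{6}/(6)! × [f^{(5)}(16) − f^{(5)}(3)] = 1/30240 × (0.00000 − 0.00000) = 0.00000.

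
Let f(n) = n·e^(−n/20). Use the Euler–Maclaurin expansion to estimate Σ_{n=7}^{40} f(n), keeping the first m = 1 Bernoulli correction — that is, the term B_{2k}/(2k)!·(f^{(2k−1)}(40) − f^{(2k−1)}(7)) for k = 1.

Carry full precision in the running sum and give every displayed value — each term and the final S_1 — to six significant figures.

∫_7^40 x·e^(−x/20) dx evaluates to 218.129.
Endpoint term: (f(7) + f(40))/2 = (4.93282 + 5.41341)/2 = 5.17311.
Integral + boundary = 223.302.
Order-1 term: 1/12 · (-0.135335 − 0.458047) = -0.0494485.

S_1 ≈ 223.253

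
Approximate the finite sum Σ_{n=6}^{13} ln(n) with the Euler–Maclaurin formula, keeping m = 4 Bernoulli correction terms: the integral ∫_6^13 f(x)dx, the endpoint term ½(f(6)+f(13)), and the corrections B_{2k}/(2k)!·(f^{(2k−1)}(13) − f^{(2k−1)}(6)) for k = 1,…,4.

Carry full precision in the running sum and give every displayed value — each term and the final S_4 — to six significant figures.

S_4 ≈ 17.7647

∫_6^13 ln(x) dx evaluates to 15.5938.
Boundary: ½(f(6) + f(13)) = ½(1.79176 + 2.56495) = 2.17835.
Integral + boundary = 17.7721.
Correction k=1: B_{2}/2! · (f^{(1)}(13) − f^{(1)}(6)) = 1/12 · (0.0769231 − 0.166667) = -0.00747863.
After k=1: 17.7647.
Correction k=2: B_{4}/4! · (f^{(3)}(13) − f^{(3)}(6)) = −1/720 · (0.000910332 − 0.00925926) = 1.15957e-05.
After k=2: 17.7647.
Correction k=3: B_{6}/6! · (f^{(5)}(13) − f^{(5)}(6)) = 1/30240 · (6.46390e-05 − 0.00308642) = -9.99266e-08.
After k=3: 17.7647.
Correction k=4: B_{8}/8! · (f^{(7)}(13) − f^{(7)}(6)) = −1/1209600 · (1.14744e-05 − 0.00257202) = 2.11685e-09.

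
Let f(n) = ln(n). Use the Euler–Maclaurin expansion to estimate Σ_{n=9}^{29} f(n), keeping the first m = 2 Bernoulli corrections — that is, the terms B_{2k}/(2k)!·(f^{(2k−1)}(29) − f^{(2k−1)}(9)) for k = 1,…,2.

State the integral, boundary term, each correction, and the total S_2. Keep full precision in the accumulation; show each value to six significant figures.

∫_9^29 ln(x) dx evaluates to 57.8766.
Endpoint term: (f(9) + f(29))/2 = (2.19722 + 3.36730)/2 = 2.78226.
So far: 60.6588.
Correction k=1: B_{2}/2! · (f^{(1)}(29) − f^{(1)}(9)) = 1/12 · (0.0344828 − 0.111111) = -0.00638570.
Partial sum through k=1: 60.6524.
Correction k=2: B_{4}/4! · (f^{(3)}(29) − f^{(3)}(9)) = −1/720 · (8.20042e-05 − 0.00274348) = 3.69650e-06.

S_2 ≈ 60.6524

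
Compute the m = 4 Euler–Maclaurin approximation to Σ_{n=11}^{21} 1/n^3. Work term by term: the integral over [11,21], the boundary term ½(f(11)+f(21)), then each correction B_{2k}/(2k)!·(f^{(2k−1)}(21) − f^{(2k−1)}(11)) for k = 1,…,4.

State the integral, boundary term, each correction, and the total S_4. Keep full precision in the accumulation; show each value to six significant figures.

S_4 ≈ 0.00344384

The integral term ∫_11^21 1/x^3 dx = 0.00299844.
½[f(11) + f(21)] = ½[0.000751315 + 0.000107980] = 0.000429647.
Integral + boundary = 0.00342809.
Order-1 term: 1/12 · (-1.54257e-05 − (-0.000204904)) = 1.57899e-05.
After k=1: 0.00344388.
Order-2 term: −1/720 · (-6.99577e-07 − (-3.38684e-05)) = -4.60679e-08.
After k=2: 0.00344384.
Order-3 term: 1/30240 · (-6.66264e-08 − (-1.17560e-05)) = 3.86553e-10.
After k=3: 0.00344384.
Order-4 term: −1/1209600 · (-1.08778e-08 − (-6.99530e-06)) = -5.77416e-12.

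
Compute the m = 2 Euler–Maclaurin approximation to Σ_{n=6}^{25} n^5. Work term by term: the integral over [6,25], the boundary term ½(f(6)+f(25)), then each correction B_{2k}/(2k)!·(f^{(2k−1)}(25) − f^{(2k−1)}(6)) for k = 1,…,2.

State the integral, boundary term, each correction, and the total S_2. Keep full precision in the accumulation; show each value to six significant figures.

Integral: ∫_6^25 x^5 dx = 4.06823e+07.
½[f(6) + f(25)] = ½[7776.00 + 9.76562e+06] = 4.88670e+06.
Integral + boundary = 4.55690e+07.
Correction k=1: B_{2}/2! · (f^{(1)}(25) − f^{(1)}(6)) = 1/12 · (1.95312e+06 − 6480.00) = 162220.
Running total after k=1: 4.57312e+07.
Correction k=2: B_{4}/4! · (f^{(3)}(25) − f^{(3)}(6)) = −1/720 · (37500.0 − 2160.00) = -49.0833.

S_2 ≈ 4.57312e+07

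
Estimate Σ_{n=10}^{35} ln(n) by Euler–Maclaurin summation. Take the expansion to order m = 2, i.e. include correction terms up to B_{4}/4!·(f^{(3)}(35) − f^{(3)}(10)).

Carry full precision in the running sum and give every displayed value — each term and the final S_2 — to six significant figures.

S_2 ≈ 79.3343

∫_10^35 ln(x) dx evaluates to 76.4113.
Boundary: ½(f(10) + f(35)) = ½(2.30259 + 3.55535) = 2.92897.
Running total after boundary: 79.3403.
Order-1 term: 1/12 · (0.0285714 − 0.100000) = -0.00595238.
After k=1: 79.3343.
Order-2 term: −1/720 · (4.66472e-05 − 0.00200000) = 2.71299e-06.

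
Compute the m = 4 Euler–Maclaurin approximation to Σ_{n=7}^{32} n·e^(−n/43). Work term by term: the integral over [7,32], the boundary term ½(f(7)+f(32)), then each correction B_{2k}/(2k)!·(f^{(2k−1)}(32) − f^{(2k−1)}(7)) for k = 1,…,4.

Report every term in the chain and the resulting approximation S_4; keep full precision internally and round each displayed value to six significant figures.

Integral: ∫_7^32 x·e^(−x/43) dx = 294.739.
½[f(7) + f(32)] = ½[5.94838 + 15.2039] = 10.5761.
Running total after boundary: 305.315.
Correction k=1: B_{2}/2! · (f^{(1)}(32) − f^{(1)}(7)) = 1/12 · (0.121543 − 0.711435) = -0.0491577.
After k=1: 305.266.
Correction k=2: B_{4}/4! · (f^{(3)}(32) − f^{(3)}(7)) = −1/720 · (0.000579656 − 0.00130393) = 1.00594e-06.
After k=2: 305.266.
Correction k=3: B_{6}/6! · (f^{(5)}(32) − f^{(5)}(7)) = 1/30240 · (5.91443e-07 − 1.20233e-06) = -2.02011e-11.
After k=3: 305.266.
Correction k=4: B_{8}/8! · (f^{(7)}(32) − f^{(7)}(7)) = −1/1209600 · (4.70194e-10 − 9.19113e-10) = 3.71130e-16.

S_4 ≈ 305.266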